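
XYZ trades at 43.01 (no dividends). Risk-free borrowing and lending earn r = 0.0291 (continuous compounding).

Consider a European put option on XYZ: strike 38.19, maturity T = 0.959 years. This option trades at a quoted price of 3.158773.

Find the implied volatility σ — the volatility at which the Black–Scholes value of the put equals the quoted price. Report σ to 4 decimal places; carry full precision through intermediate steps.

At σ = 0.3610 the Black–Scholes value reproduces the quote:
σ√T = 0.361·√0.959 = 0.353522
d₁ = (ln(S/K) + (r+σ²/2)T) / (σ√T) = (ln(43.01/38.19) + (0.0291+0.361²/2)·0.959) / 0.353522 = (0.118859 + 0.090396) / 0.353522 = 0.591914
d₂ = d₁ − σ√T = 0.591914 − 0.353522 = 0.238392
e^{−rT} = 0.972479
N(−d₁) = 0.276954,  N(−d₂) = 0.405788
V = K·e^{−rT}·N(−d₂) − S·N(−d₁) = 15.070564 − 11.911791 = 3.158773 (the observed quote) — the price is monotone increasing in volatility, hence this σ is the only solution

sigma = 0.3610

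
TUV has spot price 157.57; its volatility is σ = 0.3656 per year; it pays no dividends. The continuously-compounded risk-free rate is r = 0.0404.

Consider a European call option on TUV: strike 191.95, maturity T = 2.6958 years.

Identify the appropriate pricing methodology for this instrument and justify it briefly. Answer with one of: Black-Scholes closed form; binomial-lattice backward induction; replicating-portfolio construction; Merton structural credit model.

framework: Black-Scholes closed form

Key observation: a European-exercise option on TUV struck at 191.95 — a GBM underlying with constant parameters — admits an analytic price: the data contain no early exercise, no discrete tree, no debt structure.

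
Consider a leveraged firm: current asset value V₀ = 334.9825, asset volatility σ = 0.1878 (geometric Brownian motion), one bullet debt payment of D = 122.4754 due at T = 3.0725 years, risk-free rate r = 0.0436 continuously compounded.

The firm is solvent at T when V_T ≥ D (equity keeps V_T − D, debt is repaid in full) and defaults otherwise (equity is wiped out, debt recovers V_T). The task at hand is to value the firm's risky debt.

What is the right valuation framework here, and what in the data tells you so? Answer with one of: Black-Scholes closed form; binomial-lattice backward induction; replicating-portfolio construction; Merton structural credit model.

framework: Merton structural credit model

Key observation: with the firm-asset dynamics (V₀ = 334.9825) and a single zero-coupon liability of face 122.4754 given, debt value, spread, and default probability all derive from the option view of the balance sheet.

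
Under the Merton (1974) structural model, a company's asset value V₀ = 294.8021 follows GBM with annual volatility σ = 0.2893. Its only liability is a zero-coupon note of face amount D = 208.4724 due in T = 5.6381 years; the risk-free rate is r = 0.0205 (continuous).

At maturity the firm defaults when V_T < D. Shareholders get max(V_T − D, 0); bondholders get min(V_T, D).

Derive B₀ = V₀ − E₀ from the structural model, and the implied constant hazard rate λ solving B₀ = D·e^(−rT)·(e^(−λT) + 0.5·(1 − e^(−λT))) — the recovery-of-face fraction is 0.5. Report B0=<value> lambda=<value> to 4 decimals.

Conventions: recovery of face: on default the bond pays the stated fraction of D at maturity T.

B0=162.4461 lambda=0.0512

Equity is a call on the firm's assets struck at D = 208.4724:
d₁ = [ln(V₀/D) + (r + σ²/2)T] / (σ√T)
   = [ln(294.8021/208.4724) + (0.0205 + 0.5·0.2893²)·5.6381] / (0.2893·√5.6381)
   = [0.346498 + 0.351520] / 0.686934 = 1.016135
d₂ = d₁ − σ√T = 1.016135 − 0.686934 = 0.329202
N(d₁) = 0.845218,  N(d₂) = 0.628998,  e^(−rT) = 0.890848
E₀ = V₀·N(d₁) − D·e^(−rT)·N(d₂)
   = 294.8021·0.845218 − 208.4724·0.890848·0.628998 = 132.356027
B₀ = V₀ − E₀ = 294.8021 − 132.356027 = 162.446073
e^(−λT) = (B₀·e^(rT)/D − 0.5)/(1 − 0.5) = (162.4461·1.122525/208.4724 − 0.5)/0.5 = 0.74939117
λ = −ln(0.74939117)/5.6381 = 0.051169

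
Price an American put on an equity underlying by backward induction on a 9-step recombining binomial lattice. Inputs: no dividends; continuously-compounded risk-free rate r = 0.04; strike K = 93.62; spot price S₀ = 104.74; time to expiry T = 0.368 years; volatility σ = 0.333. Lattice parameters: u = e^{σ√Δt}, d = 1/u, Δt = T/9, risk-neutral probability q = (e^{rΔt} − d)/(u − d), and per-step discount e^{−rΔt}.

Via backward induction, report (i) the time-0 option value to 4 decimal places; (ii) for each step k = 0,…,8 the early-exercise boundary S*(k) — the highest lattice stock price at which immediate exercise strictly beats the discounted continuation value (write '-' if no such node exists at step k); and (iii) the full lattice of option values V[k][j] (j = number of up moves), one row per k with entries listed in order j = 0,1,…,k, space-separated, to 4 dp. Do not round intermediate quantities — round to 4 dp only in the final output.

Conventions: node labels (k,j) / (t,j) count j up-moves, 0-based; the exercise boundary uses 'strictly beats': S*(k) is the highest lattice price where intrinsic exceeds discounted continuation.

price = 3.3366
boundary = - - - - - 74.7988 69.9280 74.7988 80.0089
tree:
3.3366
5.0085 1.6442
7.3281 2.6616 0.6129
10.4071 4.2152 1.0874 0.1315
14.2764 6.4991 1.9020 0.2610 0.0000
18.8212 9.6928 3.2664 0.5181 0.0000 0.0000
23.6920 13.8650 5.4737 1.0282 0.0000 0.0000 0.0000
28.2457 18.8212 8.8609 2.0407 0.0000 0.0000 0.0000 0.0000
32.5028 23.6920 13.6111 4.0501 0.0000 0.0000 0.0000 0.0000 0.0000
36.4827 28.2457 18.8212 8.0381 0.0000 0.0000 0.0000 0.0000 0.0000 0.0000

params: Δt=0.04089 u=1.06965 d=0.93488 q=0.49532 e^(-rΔt)=0.99837
t_9 payoffs: 36.4827 28.2457 18.8212 8.0381 0.0000 0.0000 0.0000 0.0000 0.0000 0.0000
t_8: node(8,0) S=61.1172 payoff=32.5028 vs cont=32.3498 → 32.5028 [stop]  node(8,1) S=69.9280 payoff=23.6920 vs cont=23.5391 → 23.6920 [stop]  node(8,2) S=80.0089 payoff=13.6111 vs cont=13.4581 → 13.6111 [stop]  node(8,3) S=91.5430 payoff=2.0770 vs cont=4.0501 → 4.0501 [wait]  node(8,4) S=104.7400 payoff=0.0000 vs cont=0.0000 → 0.0000 [wait]  node(8,5) S=119.8395 payoff=0.0000 vs cont=0.0000 → 0.0000 [wait]  node(8,6) S=137.1157 payoff=0.0000 vs cont=0.0000 → 0.0000 [wait]  node(8,7) S=156.8824 payoff=0.0000 vs cont=0.0000 → 0.0000 [wait]  node(8,8) S=179.4988 payoff=0.0000 vs cont=0.0000 → 0.0000 [wait]  ⇒ S*(8)=80.0089
t_7: node(7,0) S=65.3743 payoff=28.2457 vs cont=28.0927 → 28.2457 [stop]  node(7,1) S=74.7988 payoff=18.8212 vs cont=18.6682 → 18.8212 [stop]  node(7,2) S=85.5819 payoff=8.0381 vs cont=8.8609 → 8.8609 [wait]  node(7,3) S=97.9194 payoff=0.0000 vs cont=2.0407 → 2.0407 [wait]  node(7,4) S=112.0356 payoff=0.0000 vs cont=0.0000 → 0.0000 [wait]  node(7,5) S=128.1868 payoff=0.0000 vs cont=0.0000 → 0.0000 [wait]  node(7,6) S=146.6664 payoff=0.0000 vs cont=0.0000 → 0.0000 [wait]  node(7,7) S=167.8100 payoff=0.0000 vs cont=0.0000 → 0.0000 [wait]  ⇒ S*(7)=74.7988
t_6: node(6,0) S=69.9280 payoff=23.6920 vs cont=23.5391 → 23.6920 [stop]  node(6,1) S=80.0089 payoff=13.6111 vs cont=13.8650 → 13.8650 [wait]  node(6,2) S=91.5430 payoff=2.0770 vs cont=5.4737 → 5.4737 [wait]  node(6,3) S=104.7400 payoff=0.0000 vs cont=1.0282 → 1.0282 [wait]  node(6,4) S=119.8395 payoff=0.0000 vs cont=0.0000 → 0.0000 [wait]  node(6,5) S=137.1157 payoff=0.0000 vs cont=0.0000 → 0.0000 [wait]  node(6,6) S=156.8824 payoff=0.0000 vs cont=0.0000 → 0.0000 [wait]  ⇒ S*(6)=69.9280
t_5: node(5,0) S=74.7988 payoff=18.8212 vs cont=18.7938 → 18.8212 [stop]  node(5,1) S=85.5819 payoff=8.0381 vs cont=9.6928 → 9.6928 [wait]  node(5,2) S=97.9194 payoff=0.0000 vs cont=3.2664 → 3.2664 [wait]  node(5,3) S=112.0356 payoff=0.0000 vs cont=0.5181 → 0.5181 [wait]  node(5,4) S=128.1868 payoff=0.0000 vs cont=0.0000 → 0.0000 [wait]  node(5,5) S=146.6664 payoff=0.0000 vs cont=0.0000 → 0.0000 [wait]  ⇒ S*(5)=74.7988
t_4: node(4,0) S=80.0089 payoff=13.6111 vs cont=14.2764 → 14.2764 [wait]  node(4,1) S=91.5430 payoff=2.0770 vs cont=6.4991 → 6.4991 [wait]  node(4,2) S=104.7400 payoff=0.0000 vs cont=1.9020 → 1.9020 [wait]  node(4,3) S=119.8395 payoff=0.0000 vs cont=0.2610 → 0.2610 [wait]  node(4,4) S=137.1157 payoff=0.0000 vs cont=0.0000 → 0.0000 [wait]  ⇒ S*(4)=-
t_3: node(3,0) S=85.5819 payoff=8.0381 vs cont=10.4071 → 10.4071 [wait]  node(3,1) S=97.9194 payoff=0.0000 vs cont=4.2152 → 4.2152 [wait]  node(3,2) S=112.0356 payoff=0.0000 vs cont=1.0874 → 1.0874 [wait]  node(3,3) S=128.1868 payoff=0.0000 vs cont=0.1315 → 0.1315 [wait]  ⇒ S*(3)=-
t_2: node(2,0) S=91.5430 payoff=2.0770 vs cont=7.3281 → 7.3281 [wait]  node(2,1) S=104.7400 payoff=0.0000 vs cont=2.6616 → 2.6616 [wait]  node(2,2) S=119.8395 payoff=0.0000 vs cont=0.6129 → 0.6129 [wait]  ⇒ S*(2)=-
t_1: node(1,0) S=97.9194 payoff=0.0000 vs cont=5.0085 → 5.0085 [wait]  node(1,1) S=112.0356 payoff=0.0000 vs cont=1.6442 → 1.6442 [wait]  ⇒ S*(1)=-
t_0: node(0,0) S=104.7400 payoff=0.0000 vs cont=3.3366 → 3.3366 [wait]  ⇒ S*(0)=-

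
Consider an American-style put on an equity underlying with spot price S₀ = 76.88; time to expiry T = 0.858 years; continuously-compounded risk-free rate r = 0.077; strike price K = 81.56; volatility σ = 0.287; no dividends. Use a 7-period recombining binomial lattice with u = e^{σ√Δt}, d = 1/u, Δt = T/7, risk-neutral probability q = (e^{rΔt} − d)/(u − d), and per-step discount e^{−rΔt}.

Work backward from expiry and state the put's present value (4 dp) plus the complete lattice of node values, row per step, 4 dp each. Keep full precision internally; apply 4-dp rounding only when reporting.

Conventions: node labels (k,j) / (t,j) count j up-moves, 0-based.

params: Δt=0.12257 u=1.10570 d=0.90440 q=0.52201 e^(-rΔt)=0.99061
t_7 payoffs: 43.5104 35.0415 24.6877 12.0294 0.0000 0.0000 0.0000 0.0000
k=6: node(6,0) S=42.0715 payoff=39.4885 vs cont=38.7224 → 39.4885 [stop]  node(6,1) S=51.4355 payoff=30.1245 vs cont=29.3584 → 30.1245 [stop]  node(6,2) S=62.8837 payoff=18.6763 vs cont=17.9101 → 18.6763 [stop]  node(6,3) S=76.8800 payoff=4.6800 vs cont=5.6959 → 5.6959 [wait]  node(6,4) S=93.9915 payoff=0.0000 vs cont=0.0000 → 0.0000 [wait]  node(6,5) S=114.9116 payoff=0.0000 vs cont=0.0000 → 0.0000 [wait]  node(6,6) S=140.4879 payoff=0.0000 vs cont=0.0000 → 0.0000 [wait]
k=5: node(5,0) S=46.5185 payoff=35.0415 vs cont=34.2754 → 35.0415 [stop]  node(5,1) S=56.8723 payoff=24.6877 vs cont=23.9216 → 24.6877 [stop]  node(5,2) S=69.5306 payoff=12.0294 vs cont=11.7886 → 12.0294 [stop]  node(5,3) S=85.0063 payoff=0.0000 vs cont=2.6970 → 2.6970 [wait]  node(5,4) S=103.9265 payoff=0.0000 vs cont=0.0000 → 0.0000 [wait]  node(5,5) S=127.0578 payoff=0.0000 vs cont=0.0000 → 0.0000 [wait]
k=4: node(4,0) S=51.4355 payoff=30.1245 vs cont=29.3584 → 30.1245 [stop]  node(4,1) S=62.8837 payoff=18.6763 vs cont=17.9101 → 18.6763 [stop]  node(4,2) S=76.8800 payoff=4.6800 vs cont=7.0906 → 7.0906 [wait]  node(4,3) S=93.9915 payoff=0.0000 vs cont=1.2770 → 1.2770 [wait]  node(4,4) S=114.9116 payoff=0.0000 vs cont=0.0000 → 0.0000 [wait]
k=3: node(3,0) S=56.8723 payoff=24.6877 vs cont=23.9216 → 24.6877 [stop]  node(3,1) S=69.5306 payoff=12.0294 vs cont=12.5098 → 12.5098 [wait]  node(3,2) S=85.0063 payoff=0.0000 vs cont=4.0178 → 4.0178 [wait]  node(3,3) S=103.9265 payoff=0.0000 vs cont=0.6047 → 0.6047 [wait]
k=2: node(2,0) S=62.8837 payoff=18.6763 vs cont=18.1586 → 18.6763 [stop]  node(2,1) S=76.8800 payoff=4.6800 vs cont=8.0010 → 8.0010 [wait]  node(2,2) S=93.9915 payoff=0.0000 vs cont=2.2151 → 2.2151 [wait]
k=1: node(1,0) S=69.5306 payoff=12.0294 vs cont=12.9806 → 12.9806 [wait]  node(1,1) S=85.0063 payoff=0.0000 vs cont=4.9339 → 4.9339 [wait]
k=0: node(0,0) S=76.8800 payoff=4.6800 vs cont=8.6977 → 8.6977 [wait]

price = 8.6977
tree:
8.6977
12.9806 4.9339
18.6763 8.0010 2.2151
24.6877 12.5098 4.0178 0.6047
30.1245 18.6763 7.0906 1.2770 0.0000
35.0415 24.6877 12.0294 2.6970 0.0000 0.0000
39.4885 30.1245 18.6763 5.6959 0.0000 0.0000 0.0000
43.5104 35.0415 24.6877 12.0294 0.0000 0.0000 0.0000 0.0000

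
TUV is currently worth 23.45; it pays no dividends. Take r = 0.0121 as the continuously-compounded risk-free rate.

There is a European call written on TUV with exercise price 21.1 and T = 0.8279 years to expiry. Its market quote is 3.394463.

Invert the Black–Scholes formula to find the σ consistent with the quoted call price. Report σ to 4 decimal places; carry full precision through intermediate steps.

At σ = 0.2290 the Black–Scholes value reproduces the quote:
σ√T = 0.229·√0.8279 = 0.208365
d₁ = (ln(S/K) + (r+σ²/2)T) / (σ√T) = (ln(23.45/21.1) + (0.0121+0.229²/2)·0.8279) / 0.208365 = (0.105597 + 0.031726) / 0.208365 = 0.659051
d₂ = d₁ − σ√T = 0.659051 − 0.208365 = 0.450686
e^{−rT} = 0.990032
N(d₁) = 0.745068,  N(d₂) = 0.673892
V = S·N(d₁) − K·e^{−rT}·N(d₂) = 17.471854 − 14.077392 = 3.394463 (matching the quote); vega is positive throughout, so no other σ reproduces this price

sigma = 0.2290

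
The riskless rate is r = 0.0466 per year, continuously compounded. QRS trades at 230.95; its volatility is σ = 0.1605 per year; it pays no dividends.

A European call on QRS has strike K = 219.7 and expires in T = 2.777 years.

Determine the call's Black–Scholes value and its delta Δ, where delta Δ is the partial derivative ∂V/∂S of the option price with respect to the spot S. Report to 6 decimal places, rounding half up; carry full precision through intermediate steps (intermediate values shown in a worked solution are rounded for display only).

σ√T = 0.1605·√2.777 = 0.267463
d₁ = (ln(S/K) + (r+σ²/2)T) / (σ√T) = (ln(230.95/219.7) + (0.0466+0.1605²/2)·2.777) / 0.267463 = (0.049938 + 0.165176) / 0.267463 = 0.804279
d₂ = d₁ − σ√T = 0.804279 − 0.267463 = 0.536817
e^{−rT} = 0.878615
N(d₁) = 0.789382,  N(d₂) = 0.704303
Call price V = S·N(d₁) − K·e^{−rT}·N(d₂) = 182.307802 − 135.952828 = 46.354974
Δ = N(d₁) = 0.789382

price = 46.354974
Δ = 0.789382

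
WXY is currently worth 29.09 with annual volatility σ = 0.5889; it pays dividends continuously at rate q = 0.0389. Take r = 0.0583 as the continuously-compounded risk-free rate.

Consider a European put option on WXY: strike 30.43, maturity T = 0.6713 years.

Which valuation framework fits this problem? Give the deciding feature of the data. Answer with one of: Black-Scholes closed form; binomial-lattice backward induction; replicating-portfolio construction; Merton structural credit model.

framework: Black-Scholes closed form

Key observation: with WXY following a GBM at constant σ and r, the European put struck at 30.43 prices in closed form — nothing here needs a stepwise model or a balance sheet.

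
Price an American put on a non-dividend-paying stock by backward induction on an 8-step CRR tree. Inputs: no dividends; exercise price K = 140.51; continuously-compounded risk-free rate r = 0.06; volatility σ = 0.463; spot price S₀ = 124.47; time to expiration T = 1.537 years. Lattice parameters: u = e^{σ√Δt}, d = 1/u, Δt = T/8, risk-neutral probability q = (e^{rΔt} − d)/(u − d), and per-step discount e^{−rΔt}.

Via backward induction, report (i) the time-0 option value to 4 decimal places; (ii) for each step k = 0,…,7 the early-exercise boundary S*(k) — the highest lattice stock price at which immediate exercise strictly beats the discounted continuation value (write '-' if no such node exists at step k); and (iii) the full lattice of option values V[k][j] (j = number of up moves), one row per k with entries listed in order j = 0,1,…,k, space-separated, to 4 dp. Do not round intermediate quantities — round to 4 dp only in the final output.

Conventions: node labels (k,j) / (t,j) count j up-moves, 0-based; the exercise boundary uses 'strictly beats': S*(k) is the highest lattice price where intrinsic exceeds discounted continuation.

params: Δt=0.19212 u=1.22500 d=0.81633 q=0.47781 e^(-rΔt)=0.98854
t_8 payoffs: 115.9646 103.6764 85.2364 57.5648 16.0400 0.0000 0.0000 0.0000 0.0000
t_7: node(7,0) S=30.0682 payoff=110.4418 vs cont=108.8314 → 110.4418 [stop]  node(7,1) S=45.1212 payoff=95.3888 vs cont=93.7784 → 95.3888 [stop]  node(7,2) S=67.7102 payoff=72.7998 vs cont=71.1893 → 72.7998 [stop]  node(7,3) S=101.6080 payoff=38.9020 vs cont=37.2916 → 38.9020 [stop]  node(7,4) S=152.4760 payoff=0.0000 vs cont=8.2800 → 8.2800 [wait]  node(7,5) S=228.8100 payoff=0.0000 vs cont=0.0000 → 0.0000 [wait]  node(7,6) S=343.3592 payoff=0.0000 vs cont=0.0000 → 0.0000 [wait]  node(7,7) S=515.2550 payoff=0.0000 vs cont=0.0000 → 0.0000 [wait]  ⇒ S*(7)=101.6080
t_6: node(6,0) S=36.8336 payoff=103.6764 vs cont=102.0660 → 103.6764 [stop]  node(6,1) S=55.2736 payoff=85.2364 vs cont=83.6260 → 85.2364 [stop]  node(6,2) S=82.9452 payoff=57.5648 vs cont=55.9544 → 57.5648 [stop]  node(6,3) S=124.4700 payoff=16.0400 vs cont=23.9924 → 23.9924 [wait]  node(6,4) S=186.7834 payoff=0.0000 vs cont=4.2742 → 4.2742 [wait]  node(6,5) S=280.2927 payoff=0.0000 vs cont=0.0000 → 0.0000 [wait]  node(6,6) S=420.6157 payoff=0.0000 vs cont=0.0000 → 0.0000 [wait]  ⇒ S*(6)=82.9452
t_5: node(5,0) S=45.1212 payoff=95.3888 vs cont=93.7784 → 95.3888 [stop]  node(5,1) S=67.7102 payoff=72.7998 vs cont=71.1893 → 72.7998 [stop]  node(5,2) S=101.6080 payoff=38.9020 vs cont=41.0477 → 41.0477 [wait]  node(5,3) S=152.4760 payoff=0.0000 vs cont=14.4039 → 14.4039 [wait]  node(5,4) S=228.8100 payoff=0.0000 vs cont=2.2064 → 2.2064 [wait]  node(5,5) S=343.3592 payoff=0.0000 vs cont=0.0000 → 0.0000 [wait]  ⇒ S*(5)=67.7102
t_4: node(4,0) S=55.2736 payoff=85.2364 vs cont=83.6260 → 85.2364 [stop]  node(4,1) S=82.9452 payoff=57.5648 vs cont=56.9679 → 57.5648 [stop]  node(4,2) S=124.4700 payoff=16.0400 vs cont=27.9925 → 27.9925 [wait]  node(4,3) S=186.7834 payoff=0.0000 vs cont=8.4775 → 8.4775 [wait]  node(4,4) S=280.2927 payoff=0.0000 vs cont=1.1389 → 1.1389 [wait]  ⇒ S*(4)=82.9452
t_3: node(3,0) S=67.7102 payoff=72.7998 vs cont=71.1893 → 72.7998 [stop]  node(3,1) S=101.6080 payoff=38.9020 vs cont=42.9371 → 42.9371 [wait]  node(3,2) S=152.4760 payoff=0.0000 vs cont=18.4541 → 18.4541 [wait]  node(3,3) S=228.8100 payoff=0.0000 vs cont=4.9141 → 4.9141 [wait]  ⇒ S*(3)=67.7102
t_2: node(2,0) S=82.9452 payoff=57.5648 vs cont=57.8603 → 57.8603 [wait]  node(2,1) S=124.4700 payoff=16.0400 vs cont=30.8809 → 30.8809 [wait]  node(2,2) S=186.7834 payoff=0.0000 vs cont=11.8472 → 11.8472 [wait]  ⇒ S*(2)=-
t_1: node(1,0) S=101.6080 payoff=38.9020 vs cont=44.4539 → 44.4539 [wait]  node(1,1) S=152.4760 payoff=0.0000 vs cont=21.5368 → 21.5368 [wait]  ⇒ S*(1)=-
t_0: node(0,0) S=124.4700 payoff=16.0400 vs cont=33.1199 → 33.1199 [wait]  ⇒ S*(0)=-

price = 33.1199
boundary = - - - 67.7102 82.9452 67.7102 82.9452 101.6080
tree:
33.1199
44.4539 21.5368
57.8603 30.8809 11.8472
72.7998 42.9371 18.4541 4.9141
85.2364 57.5648 27.9925 8.4775 1.1389
95.3888 72.7998 41.0477 14.4039 2.2064 0.0000
103.6764 85.2364 57.5648 23.9924 4.2742 0.0000 0.0000
110.4418 95.3888 72.7998 38.9020 8.2800 0.0000 0.0000 0.0000
115.9646 103.6764 85.2364 57.5648 16.0400 0.0000 0.0000 0.0000 0.0000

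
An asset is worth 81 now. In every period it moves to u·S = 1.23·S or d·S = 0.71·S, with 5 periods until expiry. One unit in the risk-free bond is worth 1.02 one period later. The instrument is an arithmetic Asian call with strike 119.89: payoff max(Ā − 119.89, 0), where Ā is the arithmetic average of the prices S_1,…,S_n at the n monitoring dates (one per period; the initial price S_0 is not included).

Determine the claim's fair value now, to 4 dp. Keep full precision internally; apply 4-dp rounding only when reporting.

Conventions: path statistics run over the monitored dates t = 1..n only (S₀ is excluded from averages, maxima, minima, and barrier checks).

With p* = (R−d)/(u−d) = 0.5962, sum probability × payoff across the paths and divide by R^5.
Enumerate all 2^5 = 32 price paths (U = up ×1.23, D = down ×0.71); each path with k up-moves has probability p*^k·(1−p*)^(5−k).
DDDDD: Ā=32.5061, payoff=0.0000, prob=0.010742
UDDDD: Ā=56.3134, payoff=0.0000, prob=0.015857
DUDDD: Ā=47.8894, payoff=0.0000, prob=0.015857
UUDDD: Ā=82.9634, payoff=0.0000, prob=0.023408
DDUDD: Ā=41.9084, payoff=0.0000, prob=0.015857
UDUDD: Ā=72.6018, payoff=0.0000, prob=0.023408
DUUDD: Ā=64.1778, payoff=0.0000, prob=0.023408
UUUDD: Ā=111.1813, payoff=0.0000, prob=0.034555
DDDUD: Ā=37.6618, payoff=0.0000, prob=0.015857
UDDUD: Ā=65.2452, payoff=0.0000, prob=0.023408
DUDUD: Ā=56.8212, payoff=0.0000, prob=0.023408
UUDUD: Ā=98.4367, payoff=0.0000, prob=0.034555
DDUUD: Ā=50.8401, payoff=0.0000, prob=0.023408
UDUUD: Ā=88.0751, payoff=0.0000, prob=0.034555
DUUUD: Ā=79.6511, payoff=0.0000, prob=0.034555
UUUUD: Ā=137.9872, payoff=18.0972, prob=0.051009
DDDDU: Ā=34.6468, payoff=0.0000, prob=0.015857
UDDDU: Ā=60.0219, payoff=0.0000, prob=0.023408
DUDDU: Ā=51.5979, payoff=0.0000, prob=0.023408
UUDDU: Ā=89.3880, payoff=0.0000, prob=0.034555
DDUDU: Ā=45.6169, payoff=0.0000, prob=0.023408
UDUDU: Ā=79.0264, payoff=0.0000, prob=0.034555
DUUDU: Ā=70.6024, payoff=0.0000, prob=0.034555
UUUDU: Ā=122.3113, payoff=2.4213, prob=0.051009
DDDUU: Ā=41.3703, payoff=0.0000, prob=0.023408
UDDUU: Ā=71.6698, payoff=0.0000, prob=0.034555
DUDUU: Ā=63.2458, payoff=0.0000, prob=0.034555
UUDUU: Ā=109.5666, payoff=0.0000, prob=0.051009
DDUUU: Ā=57.2647, payoff=0.0000, prob=0.034555
UDUUU: Ā=99.2051, payoff=0.0000, prob=0.051009
DUUUU: Ā=90.7811, payoff=0.0000, prob=0.051009
UUUUU: Ā=157.2686, payoff=37.3786, prob=0.075299
Price = Σ prob·payoff / R^5 = 3.861221 / 1.104081 = 3.4972

price = 3.4972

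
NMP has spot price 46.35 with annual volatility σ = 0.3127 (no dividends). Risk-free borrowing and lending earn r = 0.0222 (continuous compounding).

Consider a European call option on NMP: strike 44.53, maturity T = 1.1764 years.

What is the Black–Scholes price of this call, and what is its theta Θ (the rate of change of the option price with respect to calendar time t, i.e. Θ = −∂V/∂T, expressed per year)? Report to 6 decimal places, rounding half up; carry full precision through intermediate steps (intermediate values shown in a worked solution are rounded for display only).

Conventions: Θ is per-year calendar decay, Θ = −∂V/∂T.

σ√T = 0.3127·√1.1764 = 0.339161
d₁ = (ln(S/K) + (r+σ²/2)T) / (σ√T) = (ln(46.35/44.53) + (0.0222+0.3127²/2)·1.1764) / 0.339161 = (0.040058 + 0.083631) / 0.339161 = 0.364692
d₂ = d₁ − σ√T = 0.364692 − 0.339161 = 0.025532
e^{−rT} = 0.974222
N(d₁) = 0.642329,  N(d₂) = 0.510185
Call price V = S·N(d₁) − K·e^{−rT}·N(d₂) = 29.771967 − 22.132878 = 7.639089
φ(d₁) = (1/√(2π))·e^{−d₁²/2} = 0.373275
Θ = −S·φ(d₁)·σ/(2√T) − r·K·e^{−rT}·N(d₂) = −2.494018 − 0.491350 = -2.985368

price = 7.639089
Θ = -2.985368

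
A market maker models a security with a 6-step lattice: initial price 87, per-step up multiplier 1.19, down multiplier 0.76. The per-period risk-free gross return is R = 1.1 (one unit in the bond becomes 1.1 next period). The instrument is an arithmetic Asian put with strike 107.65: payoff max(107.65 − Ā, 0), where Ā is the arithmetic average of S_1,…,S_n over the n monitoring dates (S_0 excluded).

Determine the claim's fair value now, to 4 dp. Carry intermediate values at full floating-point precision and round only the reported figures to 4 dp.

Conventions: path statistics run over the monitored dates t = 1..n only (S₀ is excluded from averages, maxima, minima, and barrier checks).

price = 4.1425

Set p* = 0.7907 (from d < R < u); the path-dependent value is the discounted p*-expectation over all price paths.
Enumerate all 2^6 = 64 price paths (U = up ×1.19, D = down ×0.76); each path with k up-moves has probability p*^k·(1−p*)^(6−k).
DDDDDD: Ā=37.0685, payoff=70.5815, prob=0.000084
UDDDDD: Ā=58.0415, payoff=49.6085, prob=0.000318
DUDDDD: Ā=51.8065, payoff=55.8435, prob=0.000318
UUDDDD: Ā=81.1181, payoff=26.5319, prob=0.001200
DDUDDD: Ā=47.0679, payoff=60.5821, prob=0.000318
UDUDDD: Ā=73.6984, payoff=33.9516, prob=0.001200
DUUDDD: Ā=67.4634, payoff=40.1866, prob=0.001200
UUUDDD: Ā=105.6335, payoff=2.0165, prob=0.004533
DDDUDD: Ā=43.4666, payoff=64.1834, prob=0.000318
UDDUDD: Ā=68.0595, payoff=39.5905, prob=0.001200
DUDUDD: Ā=61.8245, payoff=45.8255, prob=0.001200
UUDUDD: Ā=96.8042, payoff=10.8458, prob=0.004533
DDUUDD: Ā=57.0859, payoff=50.5641, prob=0.001200
UDUUDD: Ā=89.3845, payoff=18.2655, prob=0.004533
DUUUDD: Ā=83.1495, payoff=24.5005, prob=0.004533
UUUUDD: Ā=130.1946, payoff=0.0000, prob=0.017123
DDDDUD: Ā=40.7296, payoff=66.9204, prob=0.000318
UDDDUD: Ā=63.7739, payoff=43.8761, prob=0.001200
DUDDUD: Ā=57.5389, payoff=50.1111, prob=0.001200
UUDDUD: Ā=90.0938, payoff=17.5562, prob=0.004533
DDUDUD: Ā=52.8003, payoff=54.8497, prob=0.001200
UDUDUD: Ā=82.6742, payoff=24.9758, prob=0.004533
DUUDUD: Ā=76.4392, payoff=31.2108, prob=0.004533
UUUDUD: Ā=119.6877, payoff=0.0000, prob=0.017123
DDDUUD: Ā=49.1990, payoff=58.4510, prob=0.001200
UDDUUD: Ā=77.0352, payoff=30.6148, prob=0.004533
DUDUUD: Ā=70.8002, payoff=36.8498, prob=0.004533
UUDUUD: Ā=110.8583, payoff=0.0000, prob=0.017123
DDUUUD: Ā=66.0616, payoff=41.5884, prob=0.004533
UDUUUD: Ā=103.4386, payoff=4.2114, prob=0.017123
DUUUUD: Ā=97.2036, payoff=10.4464, prob=0.017123
UUUUUD: Ā=152.2004, payoff=0.0000, prob=0.064688
DDDDDU: Ā=38.6494, payoff=69.0006, prob=0.000318
UDDDDU: Ā=60.5169, payoff=47.1331, prob=0.001200
DUDDDU: Ā=54.2819, payoff=53.3681, prob=0.001200
UUDDDU: Ā=84.9940, payoff=22.6560, prob=0.004533
DDUDDU: Ā=49.5433, payoff=58.1067, prob=0.001200
UDUDDU: Ā=77.5743, payoff=30.0757, prob=0.004533
DUUDDU: Ā=71.3393, payoff=36.3107, prob=0.004533
UUUDDU: Ā=111.7024, payoff=0.0000, prob=0.017123
DDDUDU: Ā=45.9419, payoff=61.7081, prob=0.001200
UDDUDU: Ā=71.9354, payoff=35.7146, prob=0.004533
DUDUDU: Ā=65.7004, payoff=41.9496, prob=0.004533
UUDUDU: Ā=102.8730, payoff=4.7770, prob=0.017123
DDUUDU: Ā=60.9618, payoff=46.6882, prob=0.004533
UDUUDU: Ā=95.4533, payoff=12.1967, prob=0.017123
DUUUDU: Ā=89.2183, payoff=18.4317, prob=0.017123
UUUUDU: Ā=139.6971, payoff=0.0000, prob=0.064688
DDDDUU: Ā=43.2049, payoff=64.4451, prob=0.001200
UDDDUU: Ā=67.6498, payoff=40.0002, prob=0.004533
DUDDUU: Ā=61.4148, payoff=46.2352, prob=0.004533
UUDDUU: Ā=96.1627, payoff=11.4873, prob=0.017123
DDUDUU: Ā=56.6762, payoff=50.9738, prob=0.004533
UDUDUU: Ā=88.7430, payoff=18.9070, prob=0.017123
DUUDUU: Ā=82.5080, payoff=25.1420, prob=0.017123
UUUDUU: Ā=129.1902, payoff=0.0000, prob=0.064688
DDDUUU: Ā=53.0749, payoff=54.5751, prob=0.004533
UDDUUU: Ā=83.1041, payoff=24.5459, prob=0.017123
DUDUUU: Ā=76.8691, payoff=30.7809, prob=0.017123
UUDUUU: Ā=120.3608, payoff=0.0000, prob=0.064688
DDUUUU: Ā=72.1305, payoff=35.5195, prob=0.017123
UDUUUU: Ā=112.9411, payoff=0.0000, prob=0.064688
DUUUUU: Ā=106.7061, payoff=0.9439, prob=0.064688
UUUUUU: Ā=167.0793, payoff=0.0000, prob=0.244378
Price = Σ prob·payoff / R^6 = 7.338643 / 1.771561 = 4.1425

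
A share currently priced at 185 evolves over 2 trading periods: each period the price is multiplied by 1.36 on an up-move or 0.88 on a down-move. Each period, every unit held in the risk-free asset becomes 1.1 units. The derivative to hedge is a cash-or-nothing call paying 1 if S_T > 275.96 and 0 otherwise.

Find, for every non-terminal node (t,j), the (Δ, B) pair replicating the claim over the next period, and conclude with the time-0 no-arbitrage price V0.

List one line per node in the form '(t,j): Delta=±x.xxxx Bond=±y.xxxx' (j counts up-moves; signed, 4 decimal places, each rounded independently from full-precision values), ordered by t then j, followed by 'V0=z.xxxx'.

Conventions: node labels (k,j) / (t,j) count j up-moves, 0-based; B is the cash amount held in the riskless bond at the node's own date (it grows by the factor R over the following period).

(0,0): Delta=0.0047 Bond=-0.6944
(1,0): Delta=0.0000 Bond=0.0000
(1,1): Delta=0.0083 Bond=-1.6667
V0=0.1736

Since d<R<u, set p* = (R−d)/(u−d) = 0.4583; price each node as the discounted p*-expectation of its children.
Expiry values: V(2,0)=0.0000, V(2,1)=0.0000, V(2,2)=1.0000
  t=1,j=0: stock 162.8000 → up 221.4080 (V=0.0000), down 143.2640 (V=0.0000). Price 0.0000; hedge Δ=0.0000, bond B=0.0000.
  t=1,j=1: stock 251.6000 → up 342.1760 (V=1.0000), down 221.4080 (V=0.0000). Price 0.4167; hedge Δ=0.0083, bond B=-1.6667.
  t=0,j=0: stock 185.0000 → up 251.6000 (V=0.4167), down 162.8000 (V=0.0000). Price 0.1736; hedge Δ=0.0047, bond B=-0.6944.
Verification: the root portfolio costs Δ(0,0)·S0 + B(0,0) = 0.1736, matching V0.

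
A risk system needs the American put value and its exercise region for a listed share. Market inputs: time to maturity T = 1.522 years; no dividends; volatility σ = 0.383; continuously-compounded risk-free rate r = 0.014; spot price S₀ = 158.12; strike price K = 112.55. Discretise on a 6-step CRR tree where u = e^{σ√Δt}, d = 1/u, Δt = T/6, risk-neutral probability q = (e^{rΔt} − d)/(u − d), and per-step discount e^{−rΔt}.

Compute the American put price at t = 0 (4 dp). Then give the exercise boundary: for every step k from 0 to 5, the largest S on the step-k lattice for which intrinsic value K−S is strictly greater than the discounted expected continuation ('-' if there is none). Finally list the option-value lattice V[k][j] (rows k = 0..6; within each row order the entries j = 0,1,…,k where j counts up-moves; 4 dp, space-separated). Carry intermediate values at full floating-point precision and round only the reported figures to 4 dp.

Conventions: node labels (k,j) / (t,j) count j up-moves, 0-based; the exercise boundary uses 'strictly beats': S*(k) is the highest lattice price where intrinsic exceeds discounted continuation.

price = 7.8194
boundary = - - - - 73.0948 88.6465
tree:
7.8194
12.2011 2.7585
18.6327 4.7780 0.4194
27.6568 8.2294 0.7809 0.0000
39.4552 14.0804 1.4543 0.0000 0.0000
52.2786 23.9035 2.7081 0.0000 0.0000 0.0000
62.8523 39.4552 5.0430 0.0000 0.0000 0.0000 0.0000

Δt=0.25367, u=1.21276, d=0.82457, q=0.46109, disc=e^(-rΔt)=0.99645
k=6 terminal: V=max(K-S,0) → 62.8523 39.4552 5.0430 0.0000 0.0000 0.0000 0.0000
k=5: j=0 S=60.2714 intr=52.2786 cont=51.8796 V=52.2786[EX]; j=1 S=88.6465 intr=23.9035 cont=23.5045 V=23.9035[EX]; j=2 S=130.3802 intr=0.0000 cont=2.7081 V=2.7081[hold]; j=3 S=191.7617 intr=0.0000 cont=0.0000 V=0.0000[hold]; j=4 S=282.0408 intr=0.0000 cont=0.0000 V=0.0000[hold]; j=5 S=414.8223 intr=0.0000 cont=0.0000 V=0.0000[hold]  S*(5)=88.6465
k=4: j=0 S=73.0948 intr=39.4552 cont=39.0562 V=39.4552[EX]; j=1 S=107.5070 intr=5.0430 cont=14.0804 V=14.0804[hold]; j=2 S=158.1200 intr=0.0000 cont=1.4543 V=1.4543[hold]; j=3 S=232.5610 intr=0.0000 cont=0.0000 V=0.0000[hold]; j=4 S=342.0480 intr=0.0000 cont=0.0000 V=0.0000[hold]  S*(4)=73.0948
k=3: j=0 S=88.6465 intr=23.9035 cont=27.6568 V=27.6568[hold]; j=1 S=130.3802 intr=0.0000 cont=8.2294 V=8.2294[hold]; j=2 S=191.7617 intr=0.0000 cont=0.7809 V=0.7809[hold]; j=3 S=282.0408 intr=0.0000 cont=0.0000 V=0.0000[hold]  S*(3)=-
k=2: j=0 S=107.5070 intr=5.0430 cont=18.6327 V=18.6327[hold]; j=1 S=158.1200 intr=0.0000 cont=4.7780 V=4.7780[hold]; j=2 S=232.5610 intr=0.0000 cont=0.4194 V=0.4194[hold]  S*(2)=-
k=1: j=0 S=130.3802 intr=0.0000 cont=12.2011 V=12.2011[hold]; j=1 S=191.7617 intr=0.0000 cont=2.7585 V=2.7585[hold]  S*(1)=-
k=0: j=0 S=158.1200 intr=0.0000 cont=7.8194 V=7.8194[hold]  S*(0)=-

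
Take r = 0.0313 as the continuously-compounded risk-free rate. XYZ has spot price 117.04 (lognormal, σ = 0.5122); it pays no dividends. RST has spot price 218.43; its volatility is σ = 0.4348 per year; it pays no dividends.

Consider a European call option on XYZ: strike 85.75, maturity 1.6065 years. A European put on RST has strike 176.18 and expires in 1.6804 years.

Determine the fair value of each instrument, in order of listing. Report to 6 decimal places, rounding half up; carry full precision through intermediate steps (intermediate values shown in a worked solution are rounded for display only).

[XYZ call K=85.75]
σ√T = 0.5122·√1.6065 = 0.649202
d₁ = (ln(S/K) + (r+σ²/2)T) / (σ√T) = (ln(117.04/85.75) + (0.0313+0.5122²/2)·1.6065) / 0.649202 = (0.311080 + 0.261015) / 0.649202 = 0.881228
d₂ = d₁ − σ√T = 0.881228 − 0.649202 = 0.232025
e^{−rT} = 0.950960
N(d₁) = 0.810903,  N(d₂) = 0.591741
price = S·N(d₁) − K·e^{−rT}·N(d₂) = 94.908049 − 48.253395 = 46.654654
[RST put K=176.18]
σ√T = 0.4348·√1.6804 = 0.563632
d₁ = (ln(S/K) + (r+σ²/2)T) / (σ√T) = (ln(218.43/176.18) + (0.0313+0.4348²/2)·1.6804) / 0.563632 = (0.214959 + 0.211437) / 0.563632 = 0.756516
d₂ = d₁ − σ√T = 0.756516 − 0.563632 = 0.192883
e^{−rT} = 0.948763
N(−d₁) = 0.224670,  N(−d₂) = 0.423525
price = K·e^{−rT}·N(−d₂) − S·N(−d₁) = 70.793516 − 49.074684 = 21.718832

price(XYZ call K=85.75) = 46.654654
price(RST put K=176.18) = 21.718832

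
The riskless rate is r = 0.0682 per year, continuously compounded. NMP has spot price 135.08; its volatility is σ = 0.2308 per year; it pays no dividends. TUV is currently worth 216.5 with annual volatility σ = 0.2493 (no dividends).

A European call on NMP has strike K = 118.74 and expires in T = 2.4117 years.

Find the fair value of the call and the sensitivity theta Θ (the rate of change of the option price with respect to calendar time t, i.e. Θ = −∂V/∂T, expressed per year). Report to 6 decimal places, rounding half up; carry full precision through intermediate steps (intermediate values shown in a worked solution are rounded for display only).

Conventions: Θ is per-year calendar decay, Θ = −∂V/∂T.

price = 39.165442
Θ = -7.509034

σ√T = 0.2308·√2.4117 = 0.358424
d₁ = (ln(S/K) + (r+σ²/2)T) / (σ√T) = (ln(135.08/118.74) + (0.0682+0.2308²/2)·2.4117) / 0.358424 = (0.128931 + 0.228712) / 0.358424 = 0.997820
d₂ = d₁ − σ√T = 0.997820 − 0.358424 = 0.639396
e^{−rT} = 0.848336
N(d₁) = 0.840817,  N(d₂) = 0.738717
Call price V = S·N(d₁) − K·e^{−rT}·N(d₂) = 113.577513 − 74.412071 = 39.165442
φ(d₁) = (1/√(2π))·e^{−d₁²/2} = 0.242498
Θ = −S·φ(d₁)·σ/(2√T) − r·K·e^{−rT}·N(d₂) = −2.434130 − 5.074903 = -7.509034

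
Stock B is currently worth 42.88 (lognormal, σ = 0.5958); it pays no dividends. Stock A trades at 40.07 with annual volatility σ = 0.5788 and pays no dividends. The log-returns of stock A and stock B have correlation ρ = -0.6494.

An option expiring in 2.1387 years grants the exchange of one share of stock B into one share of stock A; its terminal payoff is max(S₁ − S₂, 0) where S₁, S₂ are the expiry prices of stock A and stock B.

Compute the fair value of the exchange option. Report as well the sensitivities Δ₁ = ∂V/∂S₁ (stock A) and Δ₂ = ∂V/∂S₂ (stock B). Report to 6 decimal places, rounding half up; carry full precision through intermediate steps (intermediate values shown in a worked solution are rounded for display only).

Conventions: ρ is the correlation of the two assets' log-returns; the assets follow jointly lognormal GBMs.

exchange price = 22.030037
Δ1 = 0.769302
Δ2 = -0.205128

σ_eff = √(σ₁² + σ₂² − 2ρσ₁σ₂) = √(0.5788² + 0.5958² − 2·-0.6494·0.5788·0.5958) = 1.066713
d₁ = (ln(S₁/S₂) + (q₂ − q₁ + σ_eff²/2)T) / (σ_eff√T) = (ln(40.07/42.88) + (0.0 − 0.0 + 0.568939)·2.1387) / 1.559993 = 0.736549
d₂ = d₁ − σ_eff√T = 0.736549 − 1.559993 = -0.823444
N(d₁) = 0.769302,  N(d₂) = 0.205128
V = S₁·e^{−q₁T}·N(d₁) − S₂·e^{−q₂T}·N(d₂) = 30.825918 − 8.795882 = 22.030037
Key observation: no risk-free rate is needed — with the second asset as numeraire the exchange option is a call on the ratio S₁/S₂, and r cancels out of the value.
Δ₁ = e^{−q₁T}·N(d₁) = 0.769302;  Δ₂ = −e^{−q₂T}·N(d₂) = -0.205128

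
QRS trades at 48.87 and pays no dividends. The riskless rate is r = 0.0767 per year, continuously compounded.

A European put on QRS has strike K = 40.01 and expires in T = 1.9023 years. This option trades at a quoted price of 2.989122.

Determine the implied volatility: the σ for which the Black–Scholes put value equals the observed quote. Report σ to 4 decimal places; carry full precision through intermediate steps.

sigma = 0.3662

At σ = 0.3662 the Black–Scholes value reproduces the quote:
σ√T = 0.3662·√1.9023 = 0.505077
d₁ = (ln(S/K) + (r+σ²/2)T) / (σ√T) = (ln(48.87/40.01) + (0.0767+0.3662²/2)·1.9023) / 0.505077 = (0.200034 + 0.273458) / 0.505077 = 0.937465
d₂ = d₁ − σ√T = 0.937465 − 0.505077 = 0.432388
e^{−rT} = 0.864239
N(−d₁) = 0.174260,  N(−d₂) = 0.332730
V = K·e^{−rT}·N(−d₂) − S·N(−d₁) = 11.505195 − 8.516073 = 2.989122 (equal to the quote); since ∂V/∂σ > 0 for all σ, the implied volatility is unique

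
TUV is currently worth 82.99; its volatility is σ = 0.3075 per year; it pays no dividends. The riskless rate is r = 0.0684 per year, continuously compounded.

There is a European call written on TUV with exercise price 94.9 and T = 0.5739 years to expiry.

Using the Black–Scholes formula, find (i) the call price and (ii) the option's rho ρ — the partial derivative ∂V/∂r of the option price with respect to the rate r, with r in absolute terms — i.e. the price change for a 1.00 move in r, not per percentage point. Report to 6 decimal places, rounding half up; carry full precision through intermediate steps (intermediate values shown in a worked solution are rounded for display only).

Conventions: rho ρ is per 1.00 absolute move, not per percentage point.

σ√T = 0.3075·√0.5739 = 0.232950
d₁ = (ln(S/K) + (r+σ²/2)T) / (σ√T) = (ln(82.99/94.9) + (0.0684+0.3075²/2)·0.5739) / 0.232950 = (-0.134104 + 0.066388) / 0.232950 = -0.290688
d₂ = d₁ − σ√T = -0.290688 − 0.232950 = -0.523639
e^{−rT} = 0.961506
N(d₁) = 0.385645,  N(d₂) = 0.300265
Call price V = S·N(d₁) − K·e^{−rT}·N(d₂) = 32.004668 − 27.398247 = 4.606421
ρ = K·T·e^{−rT}·N(d₂) = 15.723854

price = 4.606421
ρ = 15.723854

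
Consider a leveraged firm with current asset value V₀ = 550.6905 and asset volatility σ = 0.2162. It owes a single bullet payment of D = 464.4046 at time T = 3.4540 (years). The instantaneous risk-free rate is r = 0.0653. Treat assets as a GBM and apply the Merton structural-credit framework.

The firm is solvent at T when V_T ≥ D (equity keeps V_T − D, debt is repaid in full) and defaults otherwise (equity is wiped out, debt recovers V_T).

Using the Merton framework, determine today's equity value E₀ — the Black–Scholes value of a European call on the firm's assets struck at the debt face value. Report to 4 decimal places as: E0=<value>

E0=195.4091

Apply the equity-as-call identities (strike 464.4046, horizon 3.4540 years):
d₁ = [ln(V₀/D) + (r + σ²/2)T] / (σ√T)
   = [ln(550.6905/464.4046) + (0.0653 + 0.5·0.2162²)·3.4540] / (0.2162·√3.4540)
   = [0.170417 + 0.306270] / 0.401806 = 1.186360
d₂ = d₁ − σ√T = 1.186360 − 0.401806 = 0.784554
N(d₁) = 0.882260,  N(d₂) = 0.783642,  e^(−rT) = 0.798080
E₀ = V₀·N(d₁) − D·e^(−rT)·N(d₂)
   = 550.6905·0.882260 − 464.4046·0.798080·0.783642 = 195.409147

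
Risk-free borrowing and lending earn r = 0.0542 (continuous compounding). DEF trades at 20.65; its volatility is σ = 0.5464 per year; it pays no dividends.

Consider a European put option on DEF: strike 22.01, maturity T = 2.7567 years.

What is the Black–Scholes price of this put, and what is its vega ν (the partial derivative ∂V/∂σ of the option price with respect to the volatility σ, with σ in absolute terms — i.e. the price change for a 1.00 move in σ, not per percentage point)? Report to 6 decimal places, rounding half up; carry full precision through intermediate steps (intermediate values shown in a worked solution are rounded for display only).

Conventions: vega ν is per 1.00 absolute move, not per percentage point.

price = 6.110066
ν = 11.771081

σ√T = 0.5464·√2.7567 = 0.907205
d₁ = (ln(S/K) + (r+σ²/2)T) / (σ√T) = (ln(20.65/22.01) + (0.0542+0.5464²/2)·2.7567) / 0.907205 = (-0.063782 + 0.560924) / 0.907205 = 0.547993
d₂ = d₁ − σ√T = 0.547993 − 0.907205 = -0.359212
e^{−rT} = 0.861213
N(−d₁) = 0.291848,  N(−d₂) = 0.640282
Put price V = K·e^{−rT}·N(−d₂) − S·N(−d₁) = 12.136735 − 6.026668 = 6.110066
φ(d₁) = (1/√(2π))·e^{−d₁²/2} = 0.343322
ν = S·φ(d₁)·√T = 11.771081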